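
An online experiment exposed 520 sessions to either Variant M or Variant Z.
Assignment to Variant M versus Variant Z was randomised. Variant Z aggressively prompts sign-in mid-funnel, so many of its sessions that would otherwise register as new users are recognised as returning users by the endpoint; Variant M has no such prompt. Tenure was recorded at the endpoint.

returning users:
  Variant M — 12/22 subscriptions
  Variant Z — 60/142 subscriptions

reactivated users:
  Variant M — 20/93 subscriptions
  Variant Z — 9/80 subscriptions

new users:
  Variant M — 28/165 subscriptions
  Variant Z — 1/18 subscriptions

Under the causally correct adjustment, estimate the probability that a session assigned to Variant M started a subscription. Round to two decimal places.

The user tenure-specific comparison favours Variant M throughout, but the pooled figures favour Variant Z. The question is whether to condition on user tenure.
User tenure is downstream of the variant. One should not condition on a consequence of treatment, so the overall rates are the right comparison.
So P(outcome | do(Variant M)) is just the pooled rate for Variant M: 60/280 = 0.214.

0.21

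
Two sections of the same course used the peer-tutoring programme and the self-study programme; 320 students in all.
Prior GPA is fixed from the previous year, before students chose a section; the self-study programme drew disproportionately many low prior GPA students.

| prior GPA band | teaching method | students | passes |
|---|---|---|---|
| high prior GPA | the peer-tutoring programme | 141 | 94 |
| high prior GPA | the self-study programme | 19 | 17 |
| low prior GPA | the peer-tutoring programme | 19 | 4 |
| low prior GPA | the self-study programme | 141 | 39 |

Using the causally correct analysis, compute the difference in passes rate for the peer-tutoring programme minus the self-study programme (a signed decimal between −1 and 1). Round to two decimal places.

Within every prior GPA band level the self-study programme has the higher rate, yet pooled the peer-tutoring programme does — Simpson's reversal.
Prior GPA band is set before the teaching method has any effect — it is not caused by the teaching method — and it independently drives the outcome. That makes it a confounder, so the causal comparison is within prior GPA band levels.
Adjusting over the population distribution of prior GPA band: 0.500·(0.667−0.895) + 0.500·(0.211−0.277) = -0.147.

-0.15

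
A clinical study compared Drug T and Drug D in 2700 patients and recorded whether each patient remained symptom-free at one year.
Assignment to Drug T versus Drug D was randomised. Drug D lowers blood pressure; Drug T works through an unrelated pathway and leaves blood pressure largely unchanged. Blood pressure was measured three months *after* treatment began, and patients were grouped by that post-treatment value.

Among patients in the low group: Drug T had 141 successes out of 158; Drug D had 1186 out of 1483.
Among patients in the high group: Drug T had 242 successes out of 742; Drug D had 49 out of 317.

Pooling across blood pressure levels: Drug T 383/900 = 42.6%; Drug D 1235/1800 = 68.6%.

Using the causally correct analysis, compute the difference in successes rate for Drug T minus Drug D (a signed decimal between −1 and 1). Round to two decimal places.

The stratified and pooled comparisons disagree (Drug T wins within each blood pressure; Drug D wins overall), so the answer turns on the causal role of blood pressure.
Blood pressure here is a post-treatment variable shaped by the drug; conditioning on it would introduce bias rather than remove it. The overall comparison is the causal one.
The causal difference is the pooled difference: 0.426 − 0.686 = -0.261.

-0.26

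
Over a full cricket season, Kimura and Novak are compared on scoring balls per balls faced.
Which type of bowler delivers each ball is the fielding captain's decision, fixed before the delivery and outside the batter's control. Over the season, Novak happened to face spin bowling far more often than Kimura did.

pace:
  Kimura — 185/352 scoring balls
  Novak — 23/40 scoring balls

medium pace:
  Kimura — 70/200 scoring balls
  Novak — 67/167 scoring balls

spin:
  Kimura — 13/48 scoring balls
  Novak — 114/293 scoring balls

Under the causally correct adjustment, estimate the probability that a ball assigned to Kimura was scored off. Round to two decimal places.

Here bowling type is a common cause — it drives both which player a case falls under and the outcome. The crude comparison mixes populations; the stratum-specific rates are the causally relevant ones.
Standardising Kimura to the population bowling type mix: 0.356·185/352 + 0.334·70/200 + 0.310·13/48 = 0.388.

0.39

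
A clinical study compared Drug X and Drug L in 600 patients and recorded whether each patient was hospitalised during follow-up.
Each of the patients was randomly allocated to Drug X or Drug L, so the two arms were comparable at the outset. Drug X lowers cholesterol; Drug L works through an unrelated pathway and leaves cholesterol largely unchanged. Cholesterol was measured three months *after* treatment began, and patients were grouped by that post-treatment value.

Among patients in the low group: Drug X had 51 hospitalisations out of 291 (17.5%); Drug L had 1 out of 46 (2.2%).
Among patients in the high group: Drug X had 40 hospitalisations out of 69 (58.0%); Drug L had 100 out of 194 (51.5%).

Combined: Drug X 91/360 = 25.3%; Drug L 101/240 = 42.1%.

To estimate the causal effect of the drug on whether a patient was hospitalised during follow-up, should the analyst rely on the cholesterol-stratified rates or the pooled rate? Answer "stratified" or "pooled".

Cholesterol is recorded after the drug and is itself shifted by it — it sits on the causal path from drug to outcome. Conditioning on a mediator would strip out part of the effect we want; the pooled comparison gives the total causal effect.
Pooled: Drug X 25.3% vs Drug L 42.1%; Drug X is lower overall.

pooled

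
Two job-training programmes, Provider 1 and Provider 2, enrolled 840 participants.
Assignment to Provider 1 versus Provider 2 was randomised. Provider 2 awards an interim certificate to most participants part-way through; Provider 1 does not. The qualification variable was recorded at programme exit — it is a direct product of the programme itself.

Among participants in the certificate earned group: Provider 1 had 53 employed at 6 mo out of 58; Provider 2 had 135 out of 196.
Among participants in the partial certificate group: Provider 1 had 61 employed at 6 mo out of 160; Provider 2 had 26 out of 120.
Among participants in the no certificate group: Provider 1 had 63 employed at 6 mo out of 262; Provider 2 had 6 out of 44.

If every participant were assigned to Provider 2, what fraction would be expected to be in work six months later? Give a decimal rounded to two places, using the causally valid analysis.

The stratified and pooled comparisons disagree (Provider 1 wins within each qualification attained during the programme; Provider 2 wins overall), so the answer turns on the causal role of qualification attained during the programme.
Qualification attained during the programme is downstream of the programme. One should not condition on a consequence of treatment, so the overall rates are the right comparison.
So P(outcome | do(Provider 2)) is just the pooled rate for Provider 2: 167/360 = 0.464.

0.46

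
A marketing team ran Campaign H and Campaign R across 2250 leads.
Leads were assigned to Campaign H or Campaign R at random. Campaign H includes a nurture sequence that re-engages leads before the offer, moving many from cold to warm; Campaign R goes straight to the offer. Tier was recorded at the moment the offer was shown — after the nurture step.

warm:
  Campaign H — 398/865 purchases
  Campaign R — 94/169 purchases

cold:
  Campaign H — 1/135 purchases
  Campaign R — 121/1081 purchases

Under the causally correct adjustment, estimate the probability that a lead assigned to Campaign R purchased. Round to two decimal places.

0.17

The distribution of engagement tier is itself part of what the campaign does — it is an intermediate outcome. Holding it fixed would remove that part of the effect; the total effect is the pooled difference.
So P(outcome | do(Campaign R)) is just the pooled rate for Campaign R: 215/1250 = 0.172.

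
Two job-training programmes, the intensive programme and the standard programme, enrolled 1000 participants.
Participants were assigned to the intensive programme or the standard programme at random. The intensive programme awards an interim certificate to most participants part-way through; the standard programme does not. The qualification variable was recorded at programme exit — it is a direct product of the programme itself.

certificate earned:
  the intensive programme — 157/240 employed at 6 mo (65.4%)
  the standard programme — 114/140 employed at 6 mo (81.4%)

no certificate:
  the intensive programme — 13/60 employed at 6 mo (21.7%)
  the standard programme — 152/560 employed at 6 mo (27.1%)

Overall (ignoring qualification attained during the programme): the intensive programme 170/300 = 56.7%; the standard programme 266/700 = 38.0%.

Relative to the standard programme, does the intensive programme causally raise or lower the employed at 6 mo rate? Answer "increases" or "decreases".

increases

the standard programme is higher inside every qualification attained during the programme stratum but the intensive programme is higher in aggregate. Whether to stratify depends on how qualification attained during the programme relates to the programme.
The distribution of qualification attained during the programme is itself part of what the programme does — it is an intermediate outcome. Holding it fixed would remove that part of the effect; the total effect is the pooled difference.
Pooled: the intensive programme 56.7% vs the standard programme 38.0%; the intensive programme is higher overall.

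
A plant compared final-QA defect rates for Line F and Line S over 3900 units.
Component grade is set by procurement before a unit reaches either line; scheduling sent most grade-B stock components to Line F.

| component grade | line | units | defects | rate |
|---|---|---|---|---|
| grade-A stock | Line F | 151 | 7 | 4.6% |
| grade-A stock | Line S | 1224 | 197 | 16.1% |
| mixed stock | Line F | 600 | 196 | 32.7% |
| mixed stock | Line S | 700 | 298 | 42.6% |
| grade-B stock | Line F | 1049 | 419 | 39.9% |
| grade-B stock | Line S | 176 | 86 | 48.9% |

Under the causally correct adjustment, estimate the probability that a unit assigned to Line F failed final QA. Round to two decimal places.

The component grade-specific comparison favours Line F throughout, but the pooled figures favour Line S. The question is whether to condition on component grade.
Component grade is set before the line has any effect — it is not caused by the line — and it independently drives the outcome. That makes it a confounder, so the causal comparison is within component grade levels.
Standardising Line F to the population component grade mix: 0.353·7/151 + 0.333·196/600 + 0.314·419/1049 = 0.251.

0.25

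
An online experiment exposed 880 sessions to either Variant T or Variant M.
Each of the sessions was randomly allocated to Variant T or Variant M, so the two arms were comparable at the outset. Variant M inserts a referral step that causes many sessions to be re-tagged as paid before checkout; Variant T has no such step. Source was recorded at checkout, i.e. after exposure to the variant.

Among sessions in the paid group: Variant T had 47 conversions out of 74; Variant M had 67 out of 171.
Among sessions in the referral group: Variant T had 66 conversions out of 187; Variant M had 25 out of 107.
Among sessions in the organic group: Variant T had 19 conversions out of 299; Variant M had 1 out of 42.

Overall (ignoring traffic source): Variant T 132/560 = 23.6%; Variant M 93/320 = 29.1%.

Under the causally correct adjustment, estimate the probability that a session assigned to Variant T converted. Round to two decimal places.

0.24

Traffic source lies on the pathway variant → traffic source → outcome, so adjusting for it blocks the indirect effect. For the total causal effect of variant, use the unadjusted pooled rates.
So P(outcome | do(Variant T)) is just the pooled rate for Variant T: 132/560 = 0.236.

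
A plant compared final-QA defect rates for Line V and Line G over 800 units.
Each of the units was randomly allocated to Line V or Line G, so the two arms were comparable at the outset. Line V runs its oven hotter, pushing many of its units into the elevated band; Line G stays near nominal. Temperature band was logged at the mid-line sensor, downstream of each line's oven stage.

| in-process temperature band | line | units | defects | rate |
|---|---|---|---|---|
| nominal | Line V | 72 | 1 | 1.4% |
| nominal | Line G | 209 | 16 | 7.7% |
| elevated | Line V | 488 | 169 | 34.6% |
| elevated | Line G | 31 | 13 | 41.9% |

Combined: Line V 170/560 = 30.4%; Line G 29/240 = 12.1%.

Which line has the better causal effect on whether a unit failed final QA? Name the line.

Line G

The in-process temperature band-specific comparison favours Line V throughout, but the pooled figures favour Line G. The question is whether to condition on in-process temperature band.
The distribution of in-process temperature band is itself part of what the line does — it is an intermediate outcome. Holding it fixed would remove that part of the effect; the total effect is the pooled difference.
Pooled: Line V 30.4% vs Line G 12.1%; Line G is lower overall.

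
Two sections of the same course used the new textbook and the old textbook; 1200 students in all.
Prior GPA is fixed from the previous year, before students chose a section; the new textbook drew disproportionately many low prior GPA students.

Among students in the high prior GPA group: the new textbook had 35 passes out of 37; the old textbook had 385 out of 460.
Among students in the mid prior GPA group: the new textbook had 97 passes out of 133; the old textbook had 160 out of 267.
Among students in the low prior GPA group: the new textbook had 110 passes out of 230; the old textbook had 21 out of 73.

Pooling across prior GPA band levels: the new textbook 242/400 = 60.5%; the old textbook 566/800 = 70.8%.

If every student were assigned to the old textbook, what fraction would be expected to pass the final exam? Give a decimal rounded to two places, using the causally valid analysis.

Within every prior GPA band level the new textbook has the higher rate, yet pooled the old textbook does — Simpson's reversal.
Prior GPA band is set before the teaching method has any effect — it is not caused by the teaching method — and it independently drives the outcome. That makes it a confounder, so the causal comparison is within prior GPA band levels.
Standardising the old textbook to the population prior GPA band mix: 0.414·385/460 + 0.333·160/267 + 0.253·21/73 = 0.619.

0.62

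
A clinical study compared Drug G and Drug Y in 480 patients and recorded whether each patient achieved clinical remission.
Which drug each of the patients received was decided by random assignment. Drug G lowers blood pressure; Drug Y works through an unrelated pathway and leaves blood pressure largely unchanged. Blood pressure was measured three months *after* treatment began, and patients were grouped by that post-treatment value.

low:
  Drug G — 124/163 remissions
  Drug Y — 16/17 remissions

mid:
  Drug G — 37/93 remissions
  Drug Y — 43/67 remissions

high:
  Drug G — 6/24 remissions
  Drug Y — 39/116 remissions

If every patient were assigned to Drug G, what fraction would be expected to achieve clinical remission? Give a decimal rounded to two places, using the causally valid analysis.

0.60

Blood pressure here is a post-treatment variable shaped by the drug; conditioning on it would introduce bias rather than remove it. The overall comparison is the causal one.
So P(outcome | do(Drug G)) is just the pooled rate for Drug G: 167/280 = 0.596.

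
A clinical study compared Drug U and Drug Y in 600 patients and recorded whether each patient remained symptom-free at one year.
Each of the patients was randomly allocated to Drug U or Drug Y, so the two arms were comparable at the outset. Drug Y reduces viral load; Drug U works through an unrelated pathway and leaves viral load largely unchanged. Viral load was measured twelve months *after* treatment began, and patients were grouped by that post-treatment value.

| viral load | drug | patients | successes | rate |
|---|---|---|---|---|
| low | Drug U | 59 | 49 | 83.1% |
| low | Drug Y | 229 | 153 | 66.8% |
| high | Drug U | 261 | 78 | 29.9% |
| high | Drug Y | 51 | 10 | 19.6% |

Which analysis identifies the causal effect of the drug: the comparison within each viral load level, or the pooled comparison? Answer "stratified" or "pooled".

Viral load is downstream of the drug. One should not condition on a consequence of treatment, so the overall rates are the right comparison.
Pooled: Drug U 39.7% vs Drug Y 58.2%; Drug Y is higher overall.

pooled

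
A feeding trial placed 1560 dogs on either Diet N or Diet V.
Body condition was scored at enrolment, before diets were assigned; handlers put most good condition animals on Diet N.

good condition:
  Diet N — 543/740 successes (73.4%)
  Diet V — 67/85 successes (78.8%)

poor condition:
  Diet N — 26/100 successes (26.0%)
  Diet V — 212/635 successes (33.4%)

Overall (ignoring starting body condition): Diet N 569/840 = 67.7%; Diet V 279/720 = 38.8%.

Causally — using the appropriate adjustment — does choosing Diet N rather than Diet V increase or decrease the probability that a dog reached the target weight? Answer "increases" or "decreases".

decreases

Nothing the diet does changes starting body condition; the imbalance is an allocation artefact. With starting body condition also predicting the outcome, the pooled figure is confounded, and the within-stratum comparison is the causal one.
Within each level — good condition: 73.4% vs 78.8%; poor condition: 26.0% vs 33.4% — Diet V is higher every time.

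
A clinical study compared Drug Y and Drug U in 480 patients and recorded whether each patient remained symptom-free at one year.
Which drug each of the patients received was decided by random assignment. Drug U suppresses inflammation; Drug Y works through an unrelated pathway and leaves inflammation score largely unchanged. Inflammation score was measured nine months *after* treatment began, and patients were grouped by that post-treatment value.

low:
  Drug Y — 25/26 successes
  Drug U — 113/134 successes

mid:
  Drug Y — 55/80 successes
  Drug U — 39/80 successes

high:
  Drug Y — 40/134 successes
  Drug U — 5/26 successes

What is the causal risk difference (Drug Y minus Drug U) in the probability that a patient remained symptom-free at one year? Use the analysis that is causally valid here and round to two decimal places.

-0.15

Inflammation score here is a post-treatment variable shaped by the drug; conditioning on it would introduce bias rather than remove it. The overall comparison is the causal one.
The causal difference is the pooled difference: 0.500 − 0.654 = -0.154.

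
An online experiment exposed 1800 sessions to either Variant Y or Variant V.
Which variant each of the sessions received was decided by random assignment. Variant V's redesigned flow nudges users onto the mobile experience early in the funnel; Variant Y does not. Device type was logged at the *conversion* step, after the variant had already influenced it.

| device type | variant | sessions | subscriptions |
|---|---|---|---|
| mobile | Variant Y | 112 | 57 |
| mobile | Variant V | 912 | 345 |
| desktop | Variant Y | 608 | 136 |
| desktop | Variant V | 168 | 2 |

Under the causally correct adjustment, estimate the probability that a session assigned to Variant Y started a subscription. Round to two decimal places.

0.27

Because the variant influences device type, device type is a post-treatment mediator, not a confounder. Stratifying on it would bias the estimate; the causal effect is the crude pooled difference.
So P(outcome | do(Variant Y)) is just the pooled rate for Variant Y: 193/720 = 0.268.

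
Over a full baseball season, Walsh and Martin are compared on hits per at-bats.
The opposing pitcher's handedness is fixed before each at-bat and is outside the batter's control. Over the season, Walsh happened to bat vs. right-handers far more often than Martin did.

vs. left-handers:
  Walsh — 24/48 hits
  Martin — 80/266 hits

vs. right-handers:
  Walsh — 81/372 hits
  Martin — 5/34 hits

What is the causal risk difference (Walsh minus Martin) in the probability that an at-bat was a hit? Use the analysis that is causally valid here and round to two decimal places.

+0.13

The pitcher handedness-specific comparison favours Walsh throughout, but the pooled figures favour Martin. The question is whether to condition on pitcher handedness.
Here pitcher handedness is a common cause — it drives both which player a case falls under and the outcome. The crude comparison mixes populations; the stratum-specific rates are the causally relevant ones.
Adjusting over the population distribution of pitcher handedness: 0.436·(0.500−0.301) + 0.564·(0.218−0.147) = +0.127.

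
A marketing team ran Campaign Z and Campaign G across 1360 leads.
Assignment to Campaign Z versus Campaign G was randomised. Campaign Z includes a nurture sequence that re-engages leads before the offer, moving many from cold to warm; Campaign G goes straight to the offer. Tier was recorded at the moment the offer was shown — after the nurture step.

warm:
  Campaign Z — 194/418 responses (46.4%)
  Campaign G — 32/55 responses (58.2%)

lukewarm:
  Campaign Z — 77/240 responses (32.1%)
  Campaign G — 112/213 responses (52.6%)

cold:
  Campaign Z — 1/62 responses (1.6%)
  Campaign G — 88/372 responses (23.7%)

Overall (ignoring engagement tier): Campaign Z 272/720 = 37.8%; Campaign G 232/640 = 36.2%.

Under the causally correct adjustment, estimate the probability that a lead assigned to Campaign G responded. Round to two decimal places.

Within every engagement tier level Campaign G has the higher rate, yet pooled Campaign Z does — Simpson's reversal.
Engagement tier lies on the pathway campaign → engagement tier → outcome, so adjusting for it blocks the indirect effect. For the total causal effect of campaign, use the unadjusted pooled rates.
So P(outcome | do(Campaign G)) is just the pooled rate for Campaign G: 232/640 = 0.362.

0.36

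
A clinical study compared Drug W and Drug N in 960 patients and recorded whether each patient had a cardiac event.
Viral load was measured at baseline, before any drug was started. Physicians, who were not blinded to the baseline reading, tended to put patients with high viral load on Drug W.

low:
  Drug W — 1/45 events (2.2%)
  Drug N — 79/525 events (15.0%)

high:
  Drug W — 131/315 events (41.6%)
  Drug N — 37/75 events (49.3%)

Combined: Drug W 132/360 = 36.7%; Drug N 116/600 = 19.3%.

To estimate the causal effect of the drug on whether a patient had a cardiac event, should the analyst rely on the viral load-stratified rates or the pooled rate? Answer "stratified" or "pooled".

Since viral load is a pre-existing factor (not a product of the drug) and it affects the outcome on its own, it is a confounder. The stratified rates, not the pooled rate, identify the causal effect.
Within each level — low: 2.2% vs 15.0%; high: 41.6% vs 49.3% — Drug W is lower every time.

stratified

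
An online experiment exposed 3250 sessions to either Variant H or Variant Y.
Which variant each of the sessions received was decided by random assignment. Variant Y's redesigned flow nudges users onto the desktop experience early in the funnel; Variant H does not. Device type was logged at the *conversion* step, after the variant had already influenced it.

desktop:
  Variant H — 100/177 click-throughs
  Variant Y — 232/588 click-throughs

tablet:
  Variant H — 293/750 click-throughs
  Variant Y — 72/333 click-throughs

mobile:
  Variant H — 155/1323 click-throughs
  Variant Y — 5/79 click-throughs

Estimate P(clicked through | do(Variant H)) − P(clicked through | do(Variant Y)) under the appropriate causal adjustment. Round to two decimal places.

-0.07

The stratified and pooled comparisons disagree (Variant H wins within each device type; Variant Y wins overall), so the answer turns on the causal role of device type.
Stratifying would compare variants among sessions the variants themselves sorted into device type groups — a form of selection on an intermediate. The unconditioned pooled rates give the total causal effect.
The causal difference is the pooled difference: 0.244 − 0.309 = -0.065.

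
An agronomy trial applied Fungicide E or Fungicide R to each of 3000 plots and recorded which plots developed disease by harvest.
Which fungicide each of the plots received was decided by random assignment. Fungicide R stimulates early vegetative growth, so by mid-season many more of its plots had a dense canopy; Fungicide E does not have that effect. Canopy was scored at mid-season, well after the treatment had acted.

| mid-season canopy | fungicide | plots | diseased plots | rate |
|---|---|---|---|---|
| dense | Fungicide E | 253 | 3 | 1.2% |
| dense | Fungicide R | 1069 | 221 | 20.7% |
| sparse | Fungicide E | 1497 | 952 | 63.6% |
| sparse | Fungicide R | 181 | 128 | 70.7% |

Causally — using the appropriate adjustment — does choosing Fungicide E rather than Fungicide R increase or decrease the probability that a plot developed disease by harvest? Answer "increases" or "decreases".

increases

Stratifying would compare fungicides among plots the fungicides themselves sorted into mid-season canopy groups — a form of selection on an intermediate. The unconditioned pooled rates give the total causal effect.
Pooled: Fungicide E 54.6% vs Fungicide R 27.9%; Fungicide R is lower overall.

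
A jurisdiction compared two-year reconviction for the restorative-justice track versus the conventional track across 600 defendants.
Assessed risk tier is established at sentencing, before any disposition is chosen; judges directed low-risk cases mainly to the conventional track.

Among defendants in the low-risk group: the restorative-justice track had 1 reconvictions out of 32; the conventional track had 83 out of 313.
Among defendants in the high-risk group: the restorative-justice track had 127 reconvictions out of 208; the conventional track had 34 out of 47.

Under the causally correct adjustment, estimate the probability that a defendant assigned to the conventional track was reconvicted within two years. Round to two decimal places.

0.46

Nothing the disposition does changes assessed risk tier; the imbalance is an allocation artefact. With assessed risk tier also predicting the outcome, the pooled figure is confounded, and the within-stratum comparison is the causal one.
Standardising the conventional track to the population assessed risk tier mix: 0.575·83/313 + 0.425·34/47 = 0.460.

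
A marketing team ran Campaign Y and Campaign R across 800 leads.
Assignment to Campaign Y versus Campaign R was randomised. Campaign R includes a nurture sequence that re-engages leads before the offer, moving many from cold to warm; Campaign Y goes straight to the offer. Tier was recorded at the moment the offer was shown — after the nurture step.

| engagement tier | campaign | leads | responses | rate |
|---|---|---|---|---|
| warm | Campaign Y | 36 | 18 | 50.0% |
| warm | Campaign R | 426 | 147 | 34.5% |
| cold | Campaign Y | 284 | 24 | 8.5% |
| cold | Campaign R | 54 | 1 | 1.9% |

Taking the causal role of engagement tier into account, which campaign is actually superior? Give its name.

Campaign R

Within every engagement tier level Campaign Y has the higher rate, yet pooled Campaign R does — Simpson's reversal.
Engagement tier is downstream of the campaign. One should not condition on a consequence of treatment, so the overall rates are the right comparison.
Pooled: Campaign Y 13.1% vs Campaign R 30.8%; Campaign R is higher overall.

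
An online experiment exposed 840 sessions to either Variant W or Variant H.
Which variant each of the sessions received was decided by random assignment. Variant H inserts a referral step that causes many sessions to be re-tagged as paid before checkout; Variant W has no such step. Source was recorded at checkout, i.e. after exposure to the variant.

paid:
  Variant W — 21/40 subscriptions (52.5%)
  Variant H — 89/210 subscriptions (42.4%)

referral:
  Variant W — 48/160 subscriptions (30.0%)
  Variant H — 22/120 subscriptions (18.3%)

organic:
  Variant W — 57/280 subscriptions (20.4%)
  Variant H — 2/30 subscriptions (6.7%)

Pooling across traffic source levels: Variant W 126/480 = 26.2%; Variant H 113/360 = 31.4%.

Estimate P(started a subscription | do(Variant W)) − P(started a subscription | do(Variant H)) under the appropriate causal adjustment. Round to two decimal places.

Traffic source here is a post-treatment variable shaped by the variant; conditioning on it would introduce bias rather than remove it. The overall comparison is the causal one.
The causal difference is the pooled difference: 0.263 − 0.314 = -0.051.

-0.05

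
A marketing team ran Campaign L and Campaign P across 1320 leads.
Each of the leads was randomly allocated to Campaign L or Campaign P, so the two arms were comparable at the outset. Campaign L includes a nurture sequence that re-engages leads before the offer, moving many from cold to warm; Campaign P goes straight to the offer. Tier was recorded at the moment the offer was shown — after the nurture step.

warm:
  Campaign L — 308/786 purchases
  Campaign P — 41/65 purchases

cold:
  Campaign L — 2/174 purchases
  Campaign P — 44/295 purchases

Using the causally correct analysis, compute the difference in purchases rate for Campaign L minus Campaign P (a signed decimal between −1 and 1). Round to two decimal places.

+0.09

Stratifying would compare campaigns among leads the campaigns themselves sorted into engagement tier groups — a form of selection on an intermediate. The unconditioned pooled rates give the total causal effect.
The causal difference is the pooled difference: 0.323 − 0.236 = +0.087.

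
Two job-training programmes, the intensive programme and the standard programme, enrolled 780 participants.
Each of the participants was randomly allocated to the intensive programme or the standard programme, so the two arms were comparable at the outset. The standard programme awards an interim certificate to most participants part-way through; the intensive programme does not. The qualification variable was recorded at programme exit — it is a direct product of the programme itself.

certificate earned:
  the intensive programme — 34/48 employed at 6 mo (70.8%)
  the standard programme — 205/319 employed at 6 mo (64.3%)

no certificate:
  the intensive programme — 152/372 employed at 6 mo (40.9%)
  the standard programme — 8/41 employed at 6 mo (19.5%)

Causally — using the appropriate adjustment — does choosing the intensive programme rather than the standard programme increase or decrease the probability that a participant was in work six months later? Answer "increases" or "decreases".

Qualification attained during the programme is recorded after the programme and is itself shifted by it — it sits on the causal path from programme to outcome. Conditioning on a mediator would strip out part of the effect we want; the pooled comparison gives the total causal effect.
Pooled: the intensive programme 44.3% vs the standard programme 59.2%; the standard programme is higher overall.

decreases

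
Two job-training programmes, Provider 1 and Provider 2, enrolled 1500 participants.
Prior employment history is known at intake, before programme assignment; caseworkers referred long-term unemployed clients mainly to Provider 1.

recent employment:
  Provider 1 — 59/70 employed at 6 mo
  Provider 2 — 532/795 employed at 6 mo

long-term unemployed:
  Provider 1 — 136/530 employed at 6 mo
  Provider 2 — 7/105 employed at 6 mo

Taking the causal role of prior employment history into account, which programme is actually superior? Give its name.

Provider 1

Within every prior employment history level Provider 1 has the higher rate, yet pooled Provider 2 does — Simpson's reversal.
The imbalance in prior employment history arose from how participants were allocated, not from anything the programme did; and prior employment history independently affects the outcome. The pooled gap is confounded — condition on prior employment history.
Within each level — recent employment: 84.3% vs 66.9%; long-term unemployed: 25.7% vs 6.7% — Provider 1 is higher every time.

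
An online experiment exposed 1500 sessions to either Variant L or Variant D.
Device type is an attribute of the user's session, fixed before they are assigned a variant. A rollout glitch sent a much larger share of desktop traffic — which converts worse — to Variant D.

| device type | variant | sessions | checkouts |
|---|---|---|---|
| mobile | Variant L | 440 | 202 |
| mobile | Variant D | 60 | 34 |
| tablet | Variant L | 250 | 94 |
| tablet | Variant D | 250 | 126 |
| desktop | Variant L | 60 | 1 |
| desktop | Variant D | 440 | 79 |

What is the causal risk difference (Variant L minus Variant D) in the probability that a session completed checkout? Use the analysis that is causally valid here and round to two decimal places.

Device type satisfies the back-door criterion: it is not a descendant of the variant, and it blocks the spurious path from variant to outcome. Adjusting for it (i.e., using the within-device type rates) gives the causal effect.
Adjusting over the population distribution of device type: 0.333·(0.459−0.567) + 0.333·(0.376−0.504) + 0.333·(0.017−0.180) = -0.133.

-0.13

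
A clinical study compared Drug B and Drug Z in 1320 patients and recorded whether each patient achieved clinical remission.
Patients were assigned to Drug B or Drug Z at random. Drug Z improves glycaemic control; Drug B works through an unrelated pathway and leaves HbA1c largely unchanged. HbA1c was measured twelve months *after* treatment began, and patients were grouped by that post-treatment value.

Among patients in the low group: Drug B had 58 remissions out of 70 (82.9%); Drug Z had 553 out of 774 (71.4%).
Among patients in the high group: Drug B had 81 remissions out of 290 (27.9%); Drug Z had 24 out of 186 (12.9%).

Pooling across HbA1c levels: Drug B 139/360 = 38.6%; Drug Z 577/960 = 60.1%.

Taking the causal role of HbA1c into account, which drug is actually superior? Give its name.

Drug Z

Within every HbA1c level Drug B has the higher rate, yet pooled Drug Z does — Simpson's reversal.
HbA1c here is a post-treatment variable shaped by the drug; conditioning on it would introduce bias rather than remove it. The overall comparison is the causal one.
Pooled: Drug B 38.6% vs Drug Z 60.1%; Drug Z is higher overall.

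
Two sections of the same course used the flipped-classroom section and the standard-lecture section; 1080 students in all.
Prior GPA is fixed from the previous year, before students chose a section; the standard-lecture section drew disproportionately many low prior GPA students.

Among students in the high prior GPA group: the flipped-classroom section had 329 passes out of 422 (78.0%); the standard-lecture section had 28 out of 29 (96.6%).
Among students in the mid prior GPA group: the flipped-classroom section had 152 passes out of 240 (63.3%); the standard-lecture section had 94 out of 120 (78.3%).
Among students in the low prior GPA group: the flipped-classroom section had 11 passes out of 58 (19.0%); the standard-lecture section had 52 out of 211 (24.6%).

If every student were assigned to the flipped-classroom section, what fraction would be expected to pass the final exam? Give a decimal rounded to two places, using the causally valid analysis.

Within every prior GPA band level the standard-lecture section has the higher rate, yet pooled the flipped-classroom section does — Simpson's reversal.
Prior GPA band differs across teaching methods for reasons unrelated to any effect of the teaching method itself, and it separately predicts the outcome — a classic confounder. We must compare within prior GPA band levels.
Standardising the flipped-classroom section to the population prior GPA band mix: 0.418·329/422 + 0.333·152/240 + 0.249·11/58 = 0.584.

0.58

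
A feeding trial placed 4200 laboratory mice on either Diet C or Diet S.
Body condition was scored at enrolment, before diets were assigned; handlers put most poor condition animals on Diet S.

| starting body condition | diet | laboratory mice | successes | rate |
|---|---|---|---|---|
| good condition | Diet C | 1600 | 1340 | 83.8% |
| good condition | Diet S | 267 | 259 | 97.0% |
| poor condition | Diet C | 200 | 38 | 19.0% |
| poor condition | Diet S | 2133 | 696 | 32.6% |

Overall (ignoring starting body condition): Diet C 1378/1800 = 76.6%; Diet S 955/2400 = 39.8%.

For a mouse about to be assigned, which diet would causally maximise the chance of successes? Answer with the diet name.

Diet S

Diet S is higher inside every starting body condition stratum but Diet C is higher in aggregate. Whether to stratify depends on how starting body condition relates to the diet.
Starting body condition is set before the diet has any effect — it is not caused by the diet — and it independently drives the outcome. That makes it a confounder, so the causal comparison is within starting body condition levels.
Within each level — good condition: 83.8% vs 97.0%; poor condition: 19.0% vs 32.6% — Diet S is higher every time.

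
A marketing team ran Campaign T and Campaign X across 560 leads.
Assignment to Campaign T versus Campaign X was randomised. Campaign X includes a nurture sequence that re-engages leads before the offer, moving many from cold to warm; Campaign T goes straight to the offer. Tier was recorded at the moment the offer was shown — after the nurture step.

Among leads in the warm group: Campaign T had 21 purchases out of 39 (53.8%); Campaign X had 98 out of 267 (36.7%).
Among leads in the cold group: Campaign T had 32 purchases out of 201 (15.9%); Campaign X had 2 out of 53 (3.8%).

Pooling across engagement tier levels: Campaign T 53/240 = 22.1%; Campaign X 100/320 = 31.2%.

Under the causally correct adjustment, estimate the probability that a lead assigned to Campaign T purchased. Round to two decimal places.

Within every engagement tier level Campaign T has the higher rate, yet pooled Campaign X does — Simpson's reversal.
Engagement tier here is a post-treatment variable shaped by the campaign; conditioning on it would introduce bias rather than remove it. The overall comparison is the causal one.
So P(outcome | do(Campaign T)) is just the pooled rate for Campaign T: 53/240 = 0.221.

0.22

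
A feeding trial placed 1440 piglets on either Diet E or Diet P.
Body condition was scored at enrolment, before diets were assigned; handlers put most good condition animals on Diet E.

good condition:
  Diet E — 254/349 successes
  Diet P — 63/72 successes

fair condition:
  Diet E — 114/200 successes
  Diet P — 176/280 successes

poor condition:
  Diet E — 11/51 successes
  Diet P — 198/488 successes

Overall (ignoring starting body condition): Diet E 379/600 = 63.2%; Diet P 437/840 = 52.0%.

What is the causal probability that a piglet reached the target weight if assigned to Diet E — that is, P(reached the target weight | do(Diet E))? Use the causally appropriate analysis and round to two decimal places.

0.48

Starting body condition differs across diets for reasons unrelated to any effect of the diet itself, and it separately predicts the outcome — a classic confounder. We must compare within starting body condition levels.
Standardising Diet E to the population starting body condition mix: 0.292·254/349 + 0.333·114/200 + 0.374·11/51 = 0.484.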